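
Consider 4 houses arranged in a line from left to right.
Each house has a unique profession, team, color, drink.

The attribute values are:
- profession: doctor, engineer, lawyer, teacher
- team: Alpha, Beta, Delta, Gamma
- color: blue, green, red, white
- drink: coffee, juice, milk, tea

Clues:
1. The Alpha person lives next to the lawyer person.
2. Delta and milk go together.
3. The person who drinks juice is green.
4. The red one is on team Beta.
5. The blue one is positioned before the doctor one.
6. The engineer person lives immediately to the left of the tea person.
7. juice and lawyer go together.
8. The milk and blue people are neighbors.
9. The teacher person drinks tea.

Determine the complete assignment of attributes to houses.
Solution:

House | Profession | Team | Color | Drink
-----------------------------------------
  1   | engineer | Delta | white | milk
  2   | teacher | Alpha | blue | tea
  3   | lawyer | Gamma | green | juice
  4   | doctor | Beta | red | coffee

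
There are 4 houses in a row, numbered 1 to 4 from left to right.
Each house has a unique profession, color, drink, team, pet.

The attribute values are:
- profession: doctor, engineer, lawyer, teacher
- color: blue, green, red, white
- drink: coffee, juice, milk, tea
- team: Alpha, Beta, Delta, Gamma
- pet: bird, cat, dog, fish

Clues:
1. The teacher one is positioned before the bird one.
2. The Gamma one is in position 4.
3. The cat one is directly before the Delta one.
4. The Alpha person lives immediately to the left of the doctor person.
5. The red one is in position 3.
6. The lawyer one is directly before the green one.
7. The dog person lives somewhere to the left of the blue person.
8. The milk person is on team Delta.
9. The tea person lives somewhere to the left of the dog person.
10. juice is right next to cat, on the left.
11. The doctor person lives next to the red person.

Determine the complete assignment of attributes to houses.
Solution:

House | Profession | Color | Drink | Team | Pet
-----------------------------------------------
  1   | lawyer | white | juice | Alpha | fish
  2   | doctor | green | tea | Beta | cat
  3   | teacher | red | milk | Delta | dog
  4   | engineer | blue | coffee | Gamma | bird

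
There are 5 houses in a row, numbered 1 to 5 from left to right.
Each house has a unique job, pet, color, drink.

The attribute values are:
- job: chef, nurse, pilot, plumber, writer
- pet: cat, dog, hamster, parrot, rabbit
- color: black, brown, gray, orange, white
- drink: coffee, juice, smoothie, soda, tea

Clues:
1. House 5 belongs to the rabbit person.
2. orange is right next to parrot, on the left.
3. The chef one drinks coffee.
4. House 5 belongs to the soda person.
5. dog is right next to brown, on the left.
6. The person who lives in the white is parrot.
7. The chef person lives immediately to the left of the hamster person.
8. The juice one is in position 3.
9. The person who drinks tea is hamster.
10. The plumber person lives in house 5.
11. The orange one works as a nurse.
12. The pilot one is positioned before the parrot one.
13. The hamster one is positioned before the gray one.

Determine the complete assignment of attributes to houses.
Solution:

House | Job | Pet | Color | Drink
---------------------------------
  1   | chef | dog | black | coffee
  2   | pilot | hamster | brown | tea
  3   | nurse | cat | orange | juice
  4   | writer | parrot | white | smoothie
  5   | plumber | rabbit | gray | soda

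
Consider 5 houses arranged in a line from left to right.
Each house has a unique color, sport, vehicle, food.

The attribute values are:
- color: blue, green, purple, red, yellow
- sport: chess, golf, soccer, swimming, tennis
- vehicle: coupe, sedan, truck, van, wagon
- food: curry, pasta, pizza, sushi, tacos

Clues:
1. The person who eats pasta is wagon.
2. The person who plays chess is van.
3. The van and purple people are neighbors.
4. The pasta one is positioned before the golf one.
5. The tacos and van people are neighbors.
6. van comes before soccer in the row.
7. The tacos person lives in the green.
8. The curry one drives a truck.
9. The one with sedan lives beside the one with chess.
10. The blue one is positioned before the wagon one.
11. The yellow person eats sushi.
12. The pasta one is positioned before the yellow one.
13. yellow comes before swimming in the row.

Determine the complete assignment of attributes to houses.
Solution:

House | Color | Sport | Vehicle | Food
--------------------------------------
  1   | green | tennis | sedan | tacos
  2   | blue | chess | van | pizza
  3   | purple | soccer | wagon | pasta
  4   | yellow | golf | coupe | sushi
  5   | red | swimming | truck | curry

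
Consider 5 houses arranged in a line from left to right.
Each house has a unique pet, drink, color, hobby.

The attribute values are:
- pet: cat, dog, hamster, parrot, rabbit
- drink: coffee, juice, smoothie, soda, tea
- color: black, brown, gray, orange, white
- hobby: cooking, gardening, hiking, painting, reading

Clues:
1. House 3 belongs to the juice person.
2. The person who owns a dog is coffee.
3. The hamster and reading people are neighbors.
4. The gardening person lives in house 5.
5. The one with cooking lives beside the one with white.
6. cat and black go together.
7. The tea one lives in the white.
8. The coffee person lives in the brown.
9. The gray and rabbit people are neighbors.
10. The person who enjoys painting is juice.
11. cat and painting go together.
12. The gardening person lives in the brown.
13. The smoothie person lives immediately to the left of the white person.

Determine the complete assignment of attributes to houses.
Solution:

House | Pet | Drink | Color | Hobby
-----------------------------------
  1   | hamster | smoothie | gray | cooking
  2   | rabbit | tea | white | reading
  3   | cat | juice | black | painting
  4   | parrot | soda | orange | hiking
  5   | dog | coffee | brown | gardening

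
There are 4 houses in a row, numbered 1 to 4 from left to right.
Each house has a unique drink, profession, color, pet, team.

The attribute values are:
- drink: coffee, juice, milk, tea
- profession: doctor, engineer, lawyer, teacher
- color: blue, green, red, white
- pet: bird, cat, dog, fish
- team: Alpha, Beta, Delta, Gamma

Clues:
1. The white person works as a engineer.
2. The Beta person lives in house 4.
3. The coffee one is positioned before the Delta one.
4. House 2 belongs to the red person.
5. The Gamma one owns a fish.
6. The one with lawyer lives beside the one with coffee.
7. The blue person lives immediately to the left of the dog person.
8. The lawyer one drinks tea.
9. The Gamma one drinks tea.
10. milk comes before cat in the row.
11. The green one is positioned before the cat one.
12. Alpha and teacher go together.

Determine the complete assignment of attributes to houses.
Solution:

House | Drink | Profession | Color | Pet | Team
-----------------------------------------------
  1   | tea | lawyer | blue | fish | Gamma
  2   | coffee | teacher | red | dog | Alpha
  3   | milk | doctor | green | bird | Delta
  4   | juice | engineer | white | cat | Beta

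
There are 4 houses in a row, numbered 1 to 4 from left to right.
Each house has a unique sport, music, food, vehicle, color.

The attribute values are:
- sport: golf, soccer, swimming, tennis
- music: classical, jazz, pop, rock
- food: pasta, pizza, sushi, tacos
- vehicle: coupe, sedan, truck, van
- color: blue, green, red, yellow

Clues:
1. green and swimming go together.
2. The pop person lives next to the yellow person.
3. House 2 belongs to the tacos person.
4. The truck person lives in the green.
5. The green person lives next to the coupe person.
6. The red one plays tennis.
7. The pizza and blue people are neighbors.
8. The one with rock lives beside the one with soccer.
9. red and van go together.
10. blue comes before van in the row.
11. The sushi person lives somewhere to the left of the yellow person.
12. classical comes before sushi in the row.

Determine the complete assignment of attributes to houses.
Solution:

House | Sport | Music | Food | Vehicle | Color
----------------------------------------------
  1   | swimming | rock | pizza | truck | green
  2   | soccer | classical | tacos | coupe | blue
  3   | tennis | pop | sushi | van | red
  4   | golf | jazz | pasta | sedan | yellow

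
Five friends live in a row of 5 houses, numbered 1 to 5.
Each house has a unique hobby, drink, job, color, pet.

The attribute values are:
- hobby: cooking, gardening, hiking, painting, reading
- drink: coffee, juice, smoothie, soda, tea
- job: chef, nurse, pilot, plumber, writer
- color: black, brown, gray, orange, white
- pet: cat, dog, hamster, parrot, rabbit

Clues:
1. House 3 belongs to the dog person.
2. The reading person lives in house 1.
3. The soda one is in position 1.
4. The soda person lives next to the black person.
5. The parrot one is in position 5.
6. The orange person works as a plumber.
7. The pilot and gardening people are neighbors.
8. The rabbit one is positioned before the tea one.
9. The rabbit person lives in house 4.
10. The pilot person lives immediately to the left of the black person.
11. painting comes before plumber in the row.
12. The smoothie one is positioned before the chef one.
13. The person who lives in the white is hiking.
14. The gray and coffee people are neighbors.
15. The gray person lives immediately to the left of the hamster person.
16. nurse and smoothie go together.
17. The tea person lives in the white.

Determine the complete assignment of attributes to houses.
Solution:

House | Hobby | Drink | Job | Color | Pet
-----------------------------------------
  1   | reading | soda | pilot | gray | cat
  2   | gardening | coffee | writer | black | hamster
  3   | painting | smoothie | nurse | brown | dog
  4   | cooking | juice | plumber | orange | rabbit
  5   | hiking | tea | chef | white | parrot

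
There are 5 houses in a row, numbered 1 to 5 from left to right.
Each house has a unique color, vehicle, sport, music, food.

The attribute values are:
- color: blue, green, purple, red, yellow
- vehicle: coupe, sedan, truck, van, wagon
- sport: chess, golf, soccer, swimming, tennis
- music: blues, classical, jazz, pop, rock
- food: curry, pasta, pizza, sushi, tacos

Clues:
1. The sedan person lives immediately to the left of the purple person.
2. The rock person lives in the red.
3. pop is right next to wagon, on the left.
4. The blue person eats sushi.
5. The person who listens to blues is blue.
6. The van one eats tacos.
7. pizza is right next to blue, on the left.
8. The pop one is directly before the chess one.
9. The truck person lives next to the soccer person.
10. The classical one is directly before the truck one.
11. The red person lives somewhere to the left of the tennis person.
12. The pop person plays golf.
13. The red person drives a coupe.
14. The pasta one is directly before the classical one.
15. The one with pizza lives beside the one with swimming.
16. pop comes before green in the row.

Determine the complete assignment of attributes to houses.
Solution:

House | Color | Vehicle | Sport | Music | Food
----------------------------------------------
  1   | yellow | sedan | golf | pop | pasta
  2   | purple | wagon | chess | classical | pizza
  3   | blue | truck | swimming | blues | sushi
  4   | red | coupe | soccer | rock | curry
  5   | green | van | tennis | jazz | tacos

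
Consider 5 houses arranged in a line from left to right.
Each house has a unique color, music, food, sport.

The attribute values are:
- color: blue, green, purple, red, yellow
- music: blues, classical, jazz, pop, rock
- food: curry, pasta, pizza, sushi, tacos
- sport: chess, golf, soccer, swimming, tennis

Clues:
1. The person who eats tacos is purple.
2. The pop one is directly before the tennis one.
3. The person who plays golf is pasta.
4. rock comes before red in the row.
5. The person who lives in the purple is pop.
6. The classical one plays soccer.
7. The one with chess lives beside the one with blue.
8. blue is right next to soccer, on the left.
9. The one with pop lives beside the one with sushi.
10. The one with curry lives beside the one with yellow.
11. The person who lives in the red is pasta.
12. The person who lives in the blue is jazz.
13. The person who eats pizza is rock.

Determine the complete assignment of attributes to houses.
Solution:

House | Color | Music | Food | Sport
------------------------------------
  1   | purple | pop | tacos | chess
  2   | blue | jazz | sushi | tennis
  3   | green | classical | curry | soccer
  4   | yellow | rock | pizza | swimming
  5   | red | blues | pasta | golf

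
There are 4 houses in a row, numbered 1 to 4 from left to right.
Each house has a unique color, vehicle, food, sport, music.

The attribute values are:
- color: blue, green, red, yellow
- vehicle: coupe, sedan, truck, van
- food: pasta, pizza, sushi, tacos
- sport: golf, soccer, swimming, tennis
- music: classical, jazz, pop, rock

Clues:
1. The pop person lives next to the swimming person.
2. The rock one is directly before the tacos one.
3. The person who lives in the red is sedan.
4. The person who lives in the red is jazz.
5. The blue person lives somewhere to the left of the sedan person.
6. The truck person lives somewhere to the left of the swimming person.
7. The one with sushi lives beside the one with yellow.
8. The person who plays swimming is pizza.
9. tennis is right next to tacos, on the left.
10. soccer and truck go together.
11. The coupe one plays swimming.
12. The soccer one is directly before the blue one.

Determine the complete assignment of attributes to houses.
Solution:

House | Color | Vehicle | Food | Sport | Music
----------------------------------------------
  1   | green | van | sushi | tennis | rock
  2   | yellow | truck | tacos | soccer | pop
  3   | blue | coupe | pizza | swimming | classical
  4   | red | sedan | pasta | golf | jazz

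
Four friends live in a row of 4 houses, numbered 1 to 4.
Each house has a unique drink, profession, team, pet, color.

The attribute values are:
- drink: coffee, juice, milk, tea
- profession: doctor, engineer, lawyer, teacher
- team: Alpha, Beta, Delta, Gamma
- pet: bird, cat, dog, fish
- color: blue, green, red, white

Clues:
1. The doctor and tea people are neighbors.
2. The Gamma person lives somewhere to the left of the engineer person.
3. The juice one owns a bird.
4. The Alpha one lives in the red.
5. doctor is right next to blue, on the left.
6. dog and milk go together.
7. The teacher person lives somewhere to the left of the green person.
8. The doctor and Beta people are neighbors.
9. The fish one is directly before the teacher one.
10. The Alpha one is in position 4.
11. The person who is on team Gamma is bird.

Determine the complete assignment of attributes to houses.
Solution:

House | Drink | Profession | Team | Pet | Color
-----------------------------------------------
  1   | coffee | doctor | Delta | fish | white
  2   | tea | teacher | Beta | cat | blue
  3   | juice | lawyer | Gamma | bird | green
  4   | milk | engineer | Alpha | dog | red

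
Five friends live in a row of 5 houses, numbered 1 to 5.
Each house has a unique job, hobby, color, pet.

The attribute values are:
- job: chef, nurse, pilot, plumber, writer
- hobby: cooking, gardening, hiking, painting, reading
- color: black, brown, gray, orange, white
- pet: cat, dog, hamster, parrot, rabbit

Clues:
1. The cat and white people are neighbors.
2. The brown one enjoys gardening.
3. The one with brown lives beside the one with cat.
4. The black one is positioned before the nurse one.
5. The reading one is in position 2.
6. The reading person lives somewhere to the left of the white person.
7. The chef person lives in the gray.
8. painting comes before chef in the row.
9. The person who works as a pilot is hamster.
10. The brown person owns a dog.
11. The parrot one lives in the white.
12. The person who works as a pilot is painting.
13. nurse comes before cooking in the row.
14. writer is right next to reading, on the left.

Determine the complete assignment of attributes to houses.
Solution:

House | Job | Hobby | Color | Pet
---------------------------------
  1   | writer | gardening | brown | dog
  2   | plumber | reading | black | cat
  3   | nurse | hiking | white | parrot
  4   | pilot | painting | orange | hamster
  5   | chef | cooking | gray | rabbit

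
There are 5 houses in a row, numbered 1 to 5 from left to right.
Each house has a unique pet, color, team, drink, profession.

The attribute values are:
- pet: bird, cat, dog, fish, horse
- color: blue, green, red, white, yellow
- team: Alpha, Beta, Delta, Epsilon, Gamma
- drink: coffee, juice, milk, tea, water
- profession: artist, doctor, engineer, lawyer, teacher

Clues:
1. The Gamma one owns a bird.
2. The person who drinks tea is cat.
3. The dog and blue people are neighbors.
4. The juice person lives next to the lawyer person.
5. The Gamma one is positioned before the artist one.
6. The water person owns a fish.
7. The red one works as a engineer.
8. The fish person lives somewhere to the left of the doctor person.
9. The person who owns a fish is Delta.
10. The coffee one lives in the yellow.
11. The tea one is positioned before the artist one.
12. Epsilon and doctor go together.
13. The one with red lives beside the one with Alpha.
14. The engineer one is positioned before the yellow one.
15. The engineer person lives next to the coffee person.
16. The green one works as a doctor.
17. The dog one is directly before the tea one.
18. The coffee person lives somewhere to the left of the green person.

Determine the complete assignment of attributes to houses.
Solution:

House | Pet | Color | Team | Drink | Profession
-----------------------------------------------
  1   | bird | red | Gamma | juice | engineer
  2   | dog | yellow | Alpha | coffee | lawyer
  3   | cat | blue | Beta | tea | teacher
  4   | fish | white | Delta | water | artist
  5   | horse | green | Epsilon | milk | doctor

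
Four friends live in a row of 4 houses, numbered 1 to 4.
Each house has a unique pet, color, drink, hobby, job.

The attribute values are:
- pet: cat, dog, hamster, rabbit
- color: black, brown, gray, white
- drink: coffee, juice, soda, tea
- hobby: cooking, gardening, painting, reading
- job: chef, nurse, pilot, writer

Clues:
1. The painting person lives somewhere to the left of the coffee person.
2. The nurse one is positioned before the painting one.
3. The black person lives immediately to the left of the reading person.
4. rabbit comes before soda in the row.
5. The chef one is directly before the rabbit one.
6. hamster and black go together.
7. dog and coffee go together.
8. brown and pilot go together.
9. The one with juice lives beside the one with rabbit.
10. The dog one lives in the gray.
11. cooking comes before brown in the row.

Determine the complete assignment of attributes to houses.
Solution:

House | Pet | Color | Drink | Hobby | Job
-----------------------------------------
  1   | hamster | black | juice | cooking | chef
  2   | rabbit | white | tea | reading | nurse
  3   | cat | brown | soda | painting | pilot
  4   | dog | gray | coffee | gardening | writer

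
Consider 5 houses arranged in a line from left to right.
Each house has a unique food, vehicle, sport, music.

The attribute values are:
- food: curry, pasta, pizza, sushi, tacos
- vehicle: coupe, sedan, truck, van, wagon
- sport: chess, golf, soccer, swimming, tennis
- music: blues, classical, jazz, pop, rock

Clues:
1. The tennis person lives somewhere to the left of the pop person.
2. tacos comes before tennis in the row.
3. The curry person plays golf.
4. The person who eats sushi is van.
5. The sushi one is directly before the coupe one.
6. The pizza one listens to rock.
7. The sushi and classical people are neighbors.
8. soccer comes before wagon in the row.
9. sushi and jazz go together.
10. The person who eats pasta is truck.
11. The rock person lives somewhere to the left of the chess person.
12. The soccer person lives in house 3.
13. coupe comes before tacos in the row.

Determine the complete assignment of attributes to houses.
Solution:

House | Food | Vehicle | Sport | Music
--------------------------------------
  1   | sushi | van | swimming | jazz
  2   | curry | coupe | golf | classical
  3   | tacos | sedan | soccer | blues
  4   | pizza | wagon | tennis | rock
  5   | pasta | truck | chess | pop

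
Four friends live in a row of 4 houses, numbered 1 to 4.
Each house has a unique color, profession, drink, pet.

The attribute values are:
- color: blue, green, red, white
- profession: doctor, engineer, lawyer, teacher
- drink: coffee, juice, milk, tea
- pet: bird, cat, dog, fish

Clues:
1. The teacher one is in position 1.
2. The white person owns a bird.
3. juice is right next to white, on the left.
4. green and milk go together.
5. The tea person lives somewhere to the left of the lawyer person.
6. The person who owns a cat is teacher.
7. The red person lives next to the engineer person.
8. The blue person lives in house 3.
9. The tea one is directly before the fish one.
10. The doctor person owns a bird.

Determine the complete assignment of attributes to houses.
Solution:

House | Color | Profession | Drink | Pet
----------------------------------------
  1   | red | teacher | tea | cat
  2   | green | engineer | milk | fish
  3   | blue | lawyer | juice | dog
  4   | white | doctor | coffee | bird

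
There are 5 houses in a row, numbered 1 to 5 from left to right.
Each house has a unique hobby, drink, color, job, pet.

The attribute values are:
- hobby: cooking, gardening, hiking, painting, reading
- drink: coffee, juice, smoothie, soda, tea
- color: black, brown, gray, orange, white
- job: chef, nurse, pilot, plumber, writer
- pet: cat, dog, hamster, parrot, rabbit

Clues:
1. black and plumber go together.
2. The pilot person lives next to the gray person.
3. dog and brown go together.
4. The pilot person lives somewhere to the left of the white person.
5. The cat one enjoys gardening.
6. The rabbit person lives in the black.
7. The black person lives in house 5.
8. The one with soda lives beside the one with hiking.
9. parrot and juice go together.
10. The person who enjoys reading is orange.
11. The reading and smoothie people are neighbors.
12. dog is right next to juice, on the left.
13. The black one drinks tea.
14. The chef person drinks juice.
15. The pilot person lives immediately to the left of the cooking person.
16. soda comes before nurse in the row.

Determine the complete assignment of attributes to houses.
Solution:

House | Hobby | Drink | Color | Job | Pet
-----------------------------------------
  1   | reading | soda | orange | writer | hamster
  2   | hiking | smoothie | brown | pilot | dog
  3   | cooking | juice | gray | chef | parrot
  4   | gardening | coffee | white | nurse | cat
  5   | painting | tea | black | plumber | rabbit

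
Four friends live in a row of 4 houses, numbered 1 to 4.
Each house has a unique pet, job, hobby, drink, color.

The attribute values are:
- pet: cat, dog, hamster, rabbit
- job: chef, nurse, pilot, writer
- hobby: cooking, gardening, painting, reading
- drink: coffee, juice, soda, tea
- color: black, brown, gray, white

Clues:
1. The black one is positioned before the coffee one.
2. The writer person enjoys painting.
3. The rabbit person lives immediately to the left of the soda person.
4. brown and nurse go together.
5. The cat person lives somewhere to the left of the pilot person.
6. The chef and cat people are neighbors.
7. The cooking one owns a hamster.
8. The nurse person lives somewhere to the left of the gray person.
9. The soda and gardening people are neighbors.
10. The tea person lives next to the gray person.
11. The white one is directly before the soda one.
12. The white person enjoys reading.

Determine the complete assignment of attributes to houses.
Solution:

House | Pet | Job | Hobby | Drink | Color
-----------------------------------------
  1   | rabbit | chef | reading | juice | white
  2   | cat | writer | painting | soda | black
  3   | dog | nurse | gardening | tea | brown
  4   | hamster | pilot | cooking | coffee | gray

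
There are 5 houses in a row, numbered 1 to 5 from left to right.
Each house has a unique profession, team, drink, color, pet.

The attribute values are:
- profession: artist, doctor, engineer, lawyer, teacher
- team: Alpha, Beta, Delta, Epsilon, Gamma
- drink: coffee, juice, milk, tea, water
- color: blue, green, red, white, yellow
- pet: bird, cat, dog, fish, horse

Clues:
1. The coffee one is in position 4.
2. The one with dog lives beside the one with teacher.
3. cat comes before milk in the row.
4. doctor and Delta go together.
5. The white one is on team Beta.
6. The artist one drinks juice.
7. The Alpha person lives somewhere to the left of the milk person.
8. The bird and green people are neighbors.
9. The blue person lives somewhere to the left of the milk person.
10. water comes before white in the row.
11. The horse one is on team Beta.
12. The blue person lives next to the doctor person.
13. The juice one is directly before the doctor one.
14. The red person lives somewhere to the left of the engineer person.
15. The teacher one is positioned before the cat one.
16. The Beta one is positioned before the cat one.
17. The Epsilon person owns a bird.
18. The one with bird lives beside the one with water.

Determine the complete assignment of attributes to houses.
Solution:

House | Profession | Team | Drink | Color | Pet
-----------------------------------------------
  1   | artist | Epsilon | juice | blue | bird
  2   | doctor | Delta | water | green | dog
  3   | teacher | Beta | tea | white | horse
  4   | lawyer | Alpha | coffee | red | cat
  5   | engineer | Gamma | milk | yellow | fish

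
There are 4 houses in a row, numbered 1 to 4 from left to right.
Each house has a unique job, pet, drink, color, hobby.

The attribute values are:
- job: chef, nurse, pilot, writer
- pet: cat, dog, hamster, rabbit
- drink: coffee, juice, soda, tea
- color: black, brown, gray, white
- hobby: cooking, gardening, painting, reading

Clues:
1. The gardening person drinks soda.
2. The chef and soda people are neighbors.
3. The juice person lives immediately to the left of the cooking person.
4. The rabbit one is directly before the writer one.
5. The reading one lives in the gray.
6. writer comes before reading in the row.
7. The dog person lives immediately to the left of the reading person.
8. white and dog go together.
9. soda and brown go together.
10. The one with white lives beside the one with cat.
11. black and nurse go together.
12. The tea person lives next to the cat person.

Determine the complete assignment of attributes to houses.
Solution:

House | Job | Pet | Drink | Color | Hobby
-----------------------------------------
  1   | nurse | rabbit | juice | black | painting
  2   | writer | dog | tea | white | cooking
  3   | chef | cat | coffee | gray | reading
  4   | pilot | hamster | soda | brown | gardening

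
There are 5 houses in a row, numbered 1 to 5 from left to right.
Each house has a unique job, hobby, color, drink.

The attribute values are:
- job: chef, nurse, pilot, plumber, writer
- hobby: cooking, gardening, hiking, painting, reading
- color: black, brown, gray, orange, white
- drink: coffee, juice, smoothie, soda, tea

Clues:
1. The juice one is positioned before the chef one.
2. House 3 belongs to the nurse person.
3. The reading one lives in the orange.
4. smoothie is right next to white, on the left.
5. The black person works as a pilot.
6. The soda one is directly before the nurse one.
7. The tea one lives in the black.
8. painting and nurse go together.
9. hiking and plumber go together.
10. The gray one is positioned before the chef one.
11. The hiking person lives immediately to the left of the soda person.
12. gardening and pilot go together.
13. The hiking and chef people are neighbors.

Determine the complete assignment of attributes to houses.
Solution:

House | Job | Hobby | Color | Drink
-----------------------------------
  1   | plumber | hiking | gray | juice
  2   | chef | reading | orange | soda
  3   | nurse | painting | brown | smoothie
  4   | writer | cooking | white | coffee
  5   | pilot | gardening | black | tea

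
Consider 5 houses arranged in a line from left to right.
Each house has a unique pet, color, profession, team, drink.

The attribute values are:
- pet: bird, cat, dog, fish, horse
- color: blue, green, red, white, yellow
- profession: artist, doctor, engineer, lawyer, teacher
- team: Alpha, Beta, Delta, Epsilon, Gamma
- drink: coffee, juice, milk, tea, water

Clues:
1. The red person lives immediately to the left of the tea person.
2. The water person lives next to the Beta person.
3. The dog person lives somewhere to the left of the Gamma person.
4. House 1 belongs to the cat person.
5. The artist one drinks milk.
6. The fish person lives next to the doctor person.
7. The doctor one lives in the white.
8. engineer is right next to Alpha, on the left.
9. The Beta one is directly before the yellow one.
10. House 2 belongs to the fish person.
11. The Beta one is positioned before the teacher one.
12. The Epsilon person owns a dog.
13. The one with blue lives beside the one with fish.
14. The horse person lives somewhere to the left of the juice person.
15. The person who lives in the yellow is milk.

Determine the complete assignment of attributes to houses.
Solution:

House | Pet | Color | Profession | Team | Drink
-----------------------------------------------
  1   | cat | blue | engineer | Delta | coffee
  2   | fish | red | lawyer | Alpha | water
  3   | horse | white | doctor | Beta | tea
  4   | dog | yellow | artist | Epsilon | milk
  5   | bird | green | teacher | Gamma | juice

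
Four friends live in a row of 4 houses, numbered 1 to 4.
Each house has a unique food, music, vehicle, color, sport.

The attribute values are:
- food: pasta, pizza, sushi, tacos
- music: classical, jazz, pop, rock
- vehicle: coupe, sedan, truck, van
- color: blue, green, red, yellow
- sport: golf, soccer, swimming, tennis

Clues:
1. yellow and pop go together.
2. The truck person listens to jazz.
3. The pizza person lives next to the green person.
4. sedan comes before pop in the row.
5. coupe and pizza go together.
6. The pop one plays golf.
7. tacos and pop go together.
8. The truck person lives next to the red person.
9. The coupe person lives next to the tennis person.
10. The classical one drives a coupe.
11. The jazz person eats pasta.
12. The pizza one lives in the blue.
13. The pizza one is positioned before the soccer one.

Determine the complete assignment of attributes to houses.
Solution:

House | Food | Music | Vehicle | Color | Sport
----------------------------------------------
  1   | pizza | classical | coupe | blue | swimming
  2   | pasta | jazz | truck | green | tennis
  3   | sushi | rock | sedan | red | soccer
  4   | tacos | pop | van | yellow | golf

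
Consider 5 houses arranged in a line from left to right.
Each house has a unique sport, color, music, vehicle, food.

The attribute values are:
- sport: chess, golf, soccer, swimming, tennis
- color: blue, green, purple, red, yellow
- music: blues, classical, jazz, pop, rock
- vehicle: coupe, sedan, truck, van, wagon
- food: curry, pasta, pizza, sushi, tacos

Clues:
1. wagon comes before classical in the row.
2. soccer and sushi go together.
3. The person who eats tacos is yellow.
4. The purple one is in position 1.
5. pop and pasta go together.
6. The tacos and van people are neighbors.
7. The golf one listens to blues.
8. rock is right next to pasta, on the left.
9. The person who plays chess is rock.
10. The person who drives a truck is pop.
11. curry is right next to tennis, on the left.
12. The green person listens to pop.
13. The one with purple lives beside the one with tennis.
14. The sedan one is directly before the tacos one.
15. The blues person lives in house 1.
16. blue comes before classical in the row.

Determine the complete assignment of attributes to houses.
Solution:

House | Sport | Color | Music | Vehicle | Food
----------------------------------------------
  1   | golf | purple | blues | sedan | curry
  2   | tennis | yellow | jazz | wagon | tacos
  3   | chess | blue | rock | van | pizza
  4   | swimming | green | pop | truck | pasta
  5   | soccer | red | classical | coupe | sushi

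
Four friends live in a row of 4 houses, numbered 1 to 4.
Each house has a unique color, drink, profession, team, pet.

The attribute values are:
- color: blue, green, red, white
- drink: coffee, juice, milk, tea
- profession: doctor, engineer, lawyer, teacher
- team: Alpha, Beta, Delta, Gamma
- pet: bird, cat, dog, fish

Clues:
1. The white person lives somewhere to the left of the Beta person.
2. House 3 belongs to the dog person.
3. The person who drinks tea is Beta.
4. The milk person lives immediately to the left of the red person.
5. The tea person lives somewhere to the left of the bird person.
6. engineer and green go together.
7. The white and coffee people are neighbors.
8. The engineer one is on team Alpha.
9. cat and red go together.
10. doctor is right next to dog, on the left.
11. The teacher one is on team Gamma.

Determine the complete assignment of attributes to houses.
Solution:

House | Color | Drink | Profession | Team | Pet
-----------------------------------------------
  1   | white | milk | teacher | Gamma | fish
  2   | red | coffee | doctor | Delta | cat
  3   | blue | tea | lawyer | Beta | dog
  4   | green | juice | engineer | Alpha | bird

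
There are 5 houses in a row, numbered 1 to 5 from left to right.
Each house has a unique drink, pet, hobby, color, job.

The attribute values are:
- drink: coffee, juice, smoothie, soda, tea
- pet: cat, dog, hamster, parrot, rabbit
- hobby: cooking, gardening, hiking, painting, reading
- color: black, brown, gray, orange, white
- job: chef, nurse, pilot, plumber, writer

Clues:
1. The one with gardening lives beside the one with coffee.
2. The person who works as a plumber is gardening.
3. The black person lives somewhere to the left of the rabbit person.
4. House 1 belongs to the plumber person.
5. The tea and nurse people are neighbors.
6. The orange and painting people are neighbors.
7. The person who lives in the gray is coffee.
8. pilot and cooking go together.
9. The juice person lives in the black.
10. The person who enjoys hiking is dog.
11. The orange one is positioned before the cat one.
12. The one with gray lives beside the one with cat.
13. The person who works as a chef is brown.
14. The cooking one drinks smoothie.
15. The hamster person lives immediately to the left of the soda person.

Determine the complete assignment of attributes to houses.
Solution:

House | Drink | Pet | Hobby | Color | Job
-----------------------------------------
  1   | tea | parrot | gardening | orange | plumber
  2   | coffee | hamster | painting | gray | nurse
  3   | soda | cat | reading | brown | chef
  4   | juice | dog | hiking | black | writer
  5   | smoothie | rabbit | cooking | white | pilot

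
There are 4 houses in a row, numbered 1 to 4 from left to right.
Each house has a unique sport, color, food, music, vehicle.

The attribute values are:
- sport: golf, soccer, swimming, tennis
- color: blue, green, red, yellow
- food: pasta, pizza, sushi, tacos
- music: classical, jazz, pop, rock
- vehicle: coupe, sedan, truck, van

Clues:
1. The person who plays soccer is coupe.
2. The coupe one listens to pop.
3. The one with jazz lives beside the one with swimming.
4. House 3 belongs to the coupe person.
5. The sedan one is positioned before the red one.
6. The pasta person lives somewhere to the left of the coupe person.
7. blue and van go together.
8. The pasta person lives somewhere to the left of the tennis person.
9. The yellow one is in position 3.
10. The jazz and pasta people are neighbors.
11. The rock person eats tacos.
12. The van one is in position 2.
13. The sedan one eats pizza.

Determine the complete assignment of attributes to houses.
Solution:

House | Sport | Color | Food | Music | Vehicle
----------------------------------------------
  1   | golf | green | pizza | jazz | sedan
  2   | swimming | blue | pasta | classical | van
  3   | soccer | yellow | sushi | pop | coupe
  4   | tennis | red | tacos | rock | truck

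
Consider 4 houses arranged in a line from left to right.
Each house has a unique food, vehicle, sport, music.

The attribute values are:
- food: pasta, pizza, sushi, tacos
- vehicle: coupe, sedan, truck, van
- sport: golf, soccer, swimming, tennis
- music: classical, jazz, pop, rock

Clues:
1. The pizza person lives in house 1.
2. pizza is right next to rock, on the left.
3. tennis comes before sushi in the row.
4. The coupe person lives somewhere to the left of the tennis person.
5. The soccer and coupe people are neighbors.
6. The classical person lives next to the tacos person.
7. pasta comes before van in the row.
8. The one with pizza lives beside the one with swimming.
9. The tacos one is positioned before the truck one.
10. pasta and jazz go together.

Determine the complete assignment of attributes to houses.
Solution:

House | Food | Vehicle | Sport | Music
--------------------------------------
  1   | pizza | sedan | soccer | classical
  2   | tacos | coupe | swimming | rock
  3   | pasta | truck | tennis | jazz
  4   | sushi | van | golf | pop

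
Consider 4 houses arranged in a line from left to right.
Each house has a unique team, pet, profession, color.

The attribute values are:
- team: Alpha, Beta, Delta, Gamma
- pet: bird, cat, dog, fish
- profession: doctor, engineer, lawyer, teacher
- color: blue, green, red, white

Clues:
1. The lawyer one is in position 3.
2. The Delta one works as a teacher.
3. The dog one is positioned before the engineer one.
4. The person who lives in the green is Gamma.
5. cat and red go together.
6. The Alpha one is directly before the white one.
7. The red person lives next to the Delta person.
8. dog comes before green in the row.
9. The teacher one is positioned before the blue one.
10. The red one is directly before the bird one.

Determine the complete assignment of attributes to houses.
Solution:

House | Team | Pet | Profession | Color
---------------------------------------
  1   | Alpha | cat | doctor | red
  2   | Delta | bird | teacher | white
  3   | Beta | dog | lawyer | blue
  4   | Gamma | fish | engineer | green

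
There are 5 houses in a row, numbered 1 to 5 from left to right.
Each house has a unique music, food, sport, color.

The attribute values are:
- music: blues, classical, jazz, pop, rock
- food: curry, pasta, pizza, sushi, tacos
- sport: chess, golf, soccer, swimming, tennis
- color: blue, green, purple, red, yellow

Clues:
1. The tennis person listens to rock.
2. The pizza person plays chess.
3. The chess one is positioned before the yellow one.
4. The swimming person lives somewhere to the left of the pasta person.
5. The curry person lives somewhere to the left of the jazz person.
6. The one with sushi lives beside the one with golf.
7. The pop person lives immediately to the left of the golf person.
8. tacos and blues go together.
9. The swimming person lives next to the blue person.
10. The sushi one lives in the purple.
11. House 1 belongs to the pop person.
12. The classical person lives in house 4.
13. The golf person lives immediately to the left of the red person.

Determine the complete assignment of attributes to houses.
Solution:

House | Music | Food | Sport | Color
------------------------------------
  1   | pop | sushi | swimming | purple
  2   | blues | tacos | golf | blue
  3   | rock | curry | tennis | red
  4   | classical | pizza | chess | green
  5   | jazz | pasta | soccer | yellow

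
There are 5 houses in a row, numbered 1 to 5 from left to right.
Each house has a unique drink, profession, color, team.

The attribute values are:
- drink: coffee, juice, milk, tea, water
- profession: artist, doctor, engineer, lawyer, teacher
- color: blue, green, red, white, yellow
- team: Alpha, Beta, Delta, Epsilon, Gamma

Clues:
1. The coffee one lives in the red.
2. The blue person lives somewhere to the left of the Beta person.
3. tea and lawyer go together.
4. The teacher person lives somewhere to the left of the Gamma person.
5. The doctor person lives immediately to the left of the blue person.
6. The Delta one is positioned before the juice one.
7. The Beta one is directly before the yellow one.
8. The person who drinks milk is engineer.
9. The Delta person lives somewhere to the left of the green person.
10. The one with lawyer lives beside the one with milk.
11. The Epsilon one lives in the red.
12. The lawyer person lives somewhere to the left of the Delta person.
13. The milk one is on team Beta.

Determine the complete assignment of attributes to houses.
Solution:

House | Drink | Profession | Color | Team
-----------------------------------------
  1   | coffee | doctor | red | Epsilon
  2   | tea | lawyer | blue | Alpha
  3   | milk | engineer | white | Beta
  4   | water | teacher | yellow | Delta
  5   | juice | artist | green | Gamma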